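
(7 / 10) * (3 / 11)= 0.19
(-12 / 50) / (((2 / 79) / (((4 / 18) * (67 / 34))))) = -5293 / 1275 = -4.15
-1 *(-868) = 868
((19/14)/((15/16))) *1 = 152/105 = 1.45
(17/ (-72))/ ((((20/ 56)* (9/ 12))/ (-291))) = 11543/ 45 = 256.51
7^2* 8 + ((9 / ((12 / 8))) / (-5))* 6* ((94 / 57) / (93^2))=107362544 / 273885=392.00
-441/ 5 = -88.20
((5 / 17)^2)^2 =625 / 83521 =0.01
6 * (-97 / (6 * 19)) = -97 / 19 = -5.11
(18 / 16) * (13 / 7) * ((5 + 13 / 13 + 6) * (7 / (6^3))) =13 / 16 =0.81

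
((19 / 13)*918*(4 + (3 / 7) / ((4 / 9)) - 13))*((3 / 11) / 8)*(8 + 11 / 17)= -7271775 / 2288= -3178.22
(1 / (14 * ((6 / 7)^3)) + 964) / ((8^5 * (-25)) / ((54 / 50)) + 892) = -416497 / 327294656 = -0.00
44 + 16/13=588/13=45.23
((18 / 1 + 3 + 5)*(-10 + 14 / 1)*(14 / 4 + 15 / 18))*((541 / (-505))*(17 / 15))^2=114358661768 / 172141875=664.33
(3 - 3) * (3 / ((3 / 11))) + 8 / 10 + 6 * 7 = 214 / 5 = 42.80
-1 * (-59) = 59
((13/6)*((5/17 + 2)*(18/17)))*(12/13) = 1404/289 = 4.86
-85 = -85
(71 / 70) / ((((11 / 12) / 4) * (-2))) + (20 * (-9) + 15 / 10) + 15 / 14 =-69162 / 385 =-179.64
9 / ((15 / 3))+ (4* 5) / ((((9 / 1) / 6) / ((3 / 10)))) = 29 / 5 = 5.80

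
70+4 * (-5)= 50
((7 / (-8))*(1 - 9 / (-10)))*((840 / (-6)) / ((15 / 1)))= 931 / 60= 15.52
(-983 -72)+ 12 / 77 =-81223 / 77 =-1054.84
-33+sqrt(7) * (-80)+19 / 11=-80 * sqrt(7) - 344 / 11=-242.93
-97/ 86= -1.13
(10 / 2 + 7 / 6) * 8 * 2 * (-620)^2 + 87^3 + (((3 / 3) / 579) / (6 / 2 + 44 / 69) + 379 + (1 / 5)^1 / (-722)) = 20243852830118341 / 524637690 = 38586348.67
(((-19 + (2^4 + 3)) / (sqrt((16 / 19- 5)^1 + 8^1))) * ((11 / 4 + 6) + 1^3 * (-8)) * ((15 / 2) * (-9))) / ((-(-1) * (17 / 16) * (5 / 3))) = 0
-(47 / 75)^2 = -2209 / 5625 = -0.39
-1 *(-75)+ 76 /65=4951 /65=76.17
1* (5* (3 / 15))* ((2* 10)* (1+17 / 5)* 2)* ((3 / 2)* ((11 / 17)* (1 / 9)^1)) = 968 / 51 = 18.98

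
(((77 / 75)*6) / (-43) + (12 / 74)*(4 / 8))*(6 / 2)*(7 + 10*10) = -793833 / 39775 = -19.96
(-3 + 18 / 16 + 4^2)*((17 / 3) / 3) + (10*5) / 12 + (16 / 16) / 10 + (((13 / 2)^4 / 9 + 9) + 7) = 19623 / 80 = 245.29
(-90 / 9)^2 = 100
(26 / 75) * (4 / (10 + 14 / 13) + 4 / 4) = 637 / 1350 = 0.47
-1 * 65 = -65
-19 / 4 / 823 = -19 / 3292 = -0.01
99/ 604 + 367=221767/ 604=367.16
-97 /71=-1.37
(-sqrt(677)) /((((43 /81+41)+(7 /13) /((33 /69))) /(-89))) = 1030887 * sqrt(677) /494093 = 54.29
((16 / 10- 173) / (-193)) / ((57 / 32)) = 27424 / 55005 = 0.50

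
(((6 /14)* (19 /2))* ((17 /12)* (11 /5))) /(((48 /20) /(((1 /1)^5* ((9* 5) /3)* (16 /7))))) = 17765 /98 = 181.28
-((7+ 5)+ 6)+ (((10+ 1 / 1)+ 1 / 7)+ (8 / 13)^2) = -7664 / 1183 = -6.48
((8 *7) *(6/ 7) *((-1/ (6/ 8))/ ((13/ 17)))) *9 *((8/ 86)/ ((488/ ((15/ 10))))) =-7344/ 34099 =-0.22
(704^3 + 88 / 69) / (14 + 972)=12037521452 / 34017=353867.81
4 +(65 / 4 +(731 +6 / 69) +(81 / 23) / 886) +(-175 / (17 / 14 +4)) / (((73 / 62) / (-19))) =280808669779 / 217188724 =1292.92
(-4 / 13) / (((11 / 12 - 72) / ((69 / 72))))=46 / 11089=0.00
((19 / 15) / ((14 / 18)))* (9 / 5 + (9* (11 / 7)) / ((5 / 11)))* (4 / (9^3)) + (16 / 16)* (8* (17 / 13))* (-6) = -62.48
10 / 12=5 / 6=0.83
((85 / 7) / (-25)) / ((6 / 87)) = -493 / 70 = -7.04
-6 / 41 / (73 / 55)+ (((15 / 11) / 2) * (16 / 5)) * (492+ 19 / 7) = 1079.27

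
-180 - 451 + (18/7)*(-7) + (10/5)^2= -645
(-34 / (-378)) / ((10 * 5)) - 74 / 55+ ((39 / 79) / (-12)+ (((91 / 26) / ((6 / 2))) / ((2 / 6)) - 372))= -6075024859 / 16424100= -369.88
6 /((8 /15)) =45 /4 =11.25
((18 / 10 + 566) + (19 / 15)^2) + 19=588.40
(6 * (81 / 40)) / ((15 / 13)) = 1053 / 100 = 10.53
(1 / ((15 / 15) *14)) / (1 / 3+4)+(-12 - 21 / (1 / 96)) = -369093 / 182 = -2027.98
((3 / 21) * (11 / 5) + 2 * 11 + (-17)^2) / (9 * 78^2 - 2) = 5448 / 958195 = 0.01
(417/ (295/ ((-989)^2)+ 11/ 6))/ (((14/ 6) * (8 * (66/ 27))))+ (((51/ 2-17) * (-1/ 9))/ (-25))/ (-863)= 6415095948951139/ 1287154660591800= 4.98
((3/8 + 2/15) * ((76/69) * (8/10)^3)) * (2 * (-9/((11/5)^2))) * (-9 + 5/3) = 7.82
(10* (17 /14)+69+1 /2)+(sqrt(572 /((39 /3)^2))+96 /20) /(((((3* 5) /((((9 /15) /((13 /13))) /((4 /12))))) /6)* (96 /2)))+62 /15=3* sqrt(143) /1300+450703 /5250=85.88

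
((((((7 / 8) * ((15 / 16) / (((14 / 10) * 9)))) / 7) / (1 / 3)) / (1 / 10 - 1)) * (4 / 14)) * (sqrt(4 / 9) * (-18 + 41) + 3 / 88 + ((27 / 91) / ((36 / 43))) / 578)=-3334353125 / 24494678208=-0.14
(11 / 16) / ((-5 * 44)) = -1 / 320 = -0.00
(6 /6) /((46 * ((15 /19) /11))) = 209 /690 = 0.30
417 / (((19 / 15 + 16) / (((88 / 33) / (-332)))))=-4170 / 21497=-0.19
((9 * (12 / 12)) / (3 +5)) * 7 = 63 / 8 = 7.88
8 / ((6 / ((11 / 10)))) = 22 / 15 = 1.47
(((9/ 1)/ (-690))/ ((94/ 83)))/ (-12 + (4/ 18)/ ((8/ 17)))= 27/ 27025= 0.00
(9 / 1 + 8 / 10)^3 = 941.19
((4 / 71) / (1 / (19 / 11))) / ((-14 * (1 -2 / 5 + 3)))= -95 / 49203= -0.00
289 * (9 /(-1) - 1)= -2890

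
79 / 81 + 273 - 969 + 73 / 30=-560999 / 810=-692.59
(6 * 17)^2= 10404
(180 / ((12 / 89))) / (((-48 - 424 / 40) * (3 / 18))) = -40050 / 293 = -136.69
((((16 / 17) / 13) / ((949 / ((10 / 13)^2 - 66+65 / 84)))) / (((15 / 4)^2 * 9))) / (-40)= 7340408 / 7536323237625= 0.00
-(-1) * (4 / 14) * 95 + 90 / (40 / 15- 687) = 388180 / 14371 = 27.01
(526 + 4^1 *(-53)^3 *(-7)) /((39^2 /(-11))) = -15286634 /507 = -30151.15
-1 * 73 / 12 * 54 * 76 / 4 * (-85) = 1061055 / 2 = 530527.50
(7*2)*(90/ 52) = 315/ 13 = 24.23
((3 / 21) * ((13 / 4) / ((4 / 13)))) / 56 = 169 / 6272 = 0.03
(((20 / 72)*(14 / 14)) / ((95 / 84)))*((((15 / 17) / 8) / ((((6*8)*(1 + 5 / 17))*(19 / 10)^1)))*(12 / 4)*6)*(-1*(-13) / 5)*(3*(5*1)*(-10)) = -102375 / 63536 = -1.61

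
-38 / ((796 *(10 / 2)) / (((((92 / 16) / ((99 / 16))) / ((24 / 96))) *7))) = -24472 / 98505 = -0.25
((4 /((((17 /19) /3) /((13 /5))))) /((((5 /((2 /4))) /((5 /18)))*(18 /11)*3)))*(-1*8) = -10868 /6885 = -1.58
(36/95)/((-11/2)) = -72/1045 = -0.07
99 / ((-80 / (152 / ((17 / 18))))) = -16929 / 85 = -199.16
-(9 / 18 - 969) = 1937 / 2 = 968.50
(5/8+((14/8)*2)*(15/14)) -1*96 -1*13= -837/8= -104.62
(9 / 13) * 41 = 369 / 13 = 28.38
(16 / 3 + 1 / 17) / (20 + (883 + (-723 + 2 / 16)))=200 / 6681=0.03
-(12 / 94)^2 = -36 / 2209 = -0.02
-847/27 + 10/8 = -30.12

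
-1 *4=-4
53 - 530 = -477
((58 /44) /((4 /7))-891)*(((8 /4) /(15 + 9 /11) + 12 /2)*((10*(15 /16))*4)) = -1042081625 /5104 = -204169.60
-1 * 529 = -529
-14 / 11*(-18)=252 / 11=22.91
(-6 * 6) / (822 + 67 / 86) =-3096 / 70759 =-0.04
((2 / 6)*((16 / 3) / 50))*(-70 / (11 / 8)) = -896 / 495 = -1.81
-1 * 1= -1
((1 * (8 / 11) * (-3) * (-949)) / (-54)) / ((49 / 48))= -60736 / 1617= -37.56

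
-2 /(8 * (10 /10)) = -1 /4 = -0.25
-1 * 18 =-18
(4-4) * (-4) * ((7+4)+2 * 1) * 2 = 0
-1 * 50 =-50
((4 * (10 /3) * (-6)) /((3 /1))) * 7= -560 /3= -186.67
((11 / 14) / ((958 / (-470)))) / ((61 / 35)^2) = -452375 / 3564718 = -0.13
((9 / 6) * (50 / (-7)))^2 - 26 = 4351 / 49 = 88.80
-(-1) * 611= 611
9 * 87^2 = 68121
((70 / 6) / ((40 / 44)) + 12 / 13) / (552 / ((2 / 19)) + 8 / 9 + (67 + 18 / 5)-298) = 0.00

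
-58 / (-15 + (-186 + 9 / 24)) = 464 / 1605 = 0.29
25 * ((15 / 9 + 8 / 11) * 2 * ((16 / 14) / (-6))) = -15800 / 693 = -22.80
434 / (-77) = -62 / 11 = -5.64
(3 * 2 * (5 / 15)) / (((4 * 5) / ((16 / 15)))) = 8 / 75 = 0.11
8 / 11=0.73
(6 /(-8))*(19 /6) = -19 /8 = -2.38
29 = 29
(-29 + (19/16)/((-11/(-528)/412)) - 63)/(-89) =-23392/89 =-262.83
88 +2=90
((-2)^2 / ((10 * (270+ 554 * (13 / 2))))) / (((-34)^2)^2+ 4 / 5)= 1 / 12932399382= 0.00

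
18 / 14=1.29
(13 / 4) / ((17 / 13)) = 169 / 68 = 2.49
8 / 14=4 / 7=0.57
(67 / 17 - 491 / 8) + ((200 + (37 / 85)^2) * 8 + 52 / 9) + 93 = 854615669 / 520200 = 1642.86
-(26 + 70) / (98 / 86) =-4128 / 49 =-84.24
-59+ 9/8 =-463/8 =-57.88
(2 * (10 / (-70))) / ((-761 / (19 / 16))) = 19 / 42616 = 0.00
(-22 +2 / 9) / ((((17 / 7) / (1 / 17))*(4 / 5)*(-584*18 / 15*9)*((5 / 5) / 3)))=8575 / 27341712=0.00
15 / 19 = 0.79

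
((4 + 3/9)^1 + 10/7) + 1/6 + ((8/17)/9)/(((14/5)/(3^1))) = 4273/714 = 5.98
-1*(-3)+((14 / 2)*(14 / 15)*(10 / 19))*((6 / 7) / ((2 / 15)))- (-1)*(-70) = -853 / 19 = -44.89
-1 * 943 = -943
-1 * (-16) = 16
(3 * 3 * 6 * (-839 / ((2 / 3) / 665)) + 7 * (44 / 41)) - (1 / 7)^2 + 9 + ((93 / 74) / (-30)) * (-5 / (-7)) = -13437241388381 / 297332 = -45192718.54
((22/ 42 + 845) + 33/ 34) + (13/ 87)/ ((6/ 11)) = 26299778/ 31059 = 846.77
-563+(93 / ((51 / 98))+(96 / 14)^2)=-280949 / 833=-337.27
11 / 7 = 1.57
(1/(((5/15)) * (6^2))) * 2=1/6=0.17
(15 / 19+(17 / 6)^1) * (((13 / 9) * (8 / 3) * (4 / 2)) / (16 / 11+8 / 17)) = 1004003 / 69255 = 14.50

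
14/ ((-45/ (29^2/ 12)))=-5887/ 270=-21.80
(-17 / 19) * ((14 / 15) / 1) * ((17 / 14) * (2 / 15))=-578 / 4275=-0.14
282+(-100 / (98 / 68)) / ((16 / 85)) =-8489 / 98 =-86.62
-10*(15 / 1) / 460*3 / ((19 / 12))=-270 / 437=-0.62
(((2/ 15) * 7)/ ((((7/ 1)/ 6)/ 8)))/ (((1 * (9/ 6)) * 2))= 32/ 15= 2.13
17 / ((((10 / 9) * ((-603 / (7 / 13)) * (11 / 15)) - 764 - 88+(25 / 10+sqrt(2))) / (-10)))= 299880 * sqrt(2) / 5476440481+528381420 / 5476440481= 0.10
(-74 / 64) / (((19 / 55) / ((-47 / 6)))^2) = -247242325 / 415872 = -594.52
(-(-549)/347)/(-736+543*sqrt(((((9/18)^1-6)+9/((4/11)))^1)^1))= 1616256/7126196383+596214*sqrt(77)/7126196383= 0.00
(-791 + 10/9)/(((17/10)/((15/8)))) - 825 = -346025/204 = -1696.20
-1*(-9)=9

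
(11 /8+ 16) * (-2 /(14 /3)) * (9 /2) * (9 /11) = -33777 /1232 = -27.42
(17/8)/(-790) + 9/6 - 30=-180137/6320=-28.50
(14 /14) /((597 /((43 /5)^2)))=1849 /14925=0.12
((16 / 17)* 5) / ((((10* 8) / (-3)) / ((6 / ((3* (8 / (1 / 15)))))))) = -1 / 340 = -0.00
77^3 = 456533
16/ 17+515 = 8771/ 17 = 515.94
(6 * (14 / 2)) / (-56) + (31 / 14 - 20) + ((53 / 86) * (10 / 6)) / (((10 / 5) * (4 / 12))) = -10231 / 602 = -17.00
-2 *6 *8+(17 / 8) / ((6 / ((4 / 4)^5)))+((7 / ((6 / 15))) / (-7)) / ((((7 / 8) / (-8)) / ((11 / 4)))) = -11017 / 336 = -32.79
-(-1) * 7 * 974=6818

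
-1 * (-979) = 979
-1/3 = -0.33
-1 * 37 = -37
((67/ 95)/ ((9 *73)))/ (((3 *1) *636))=67/ 119087820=0.00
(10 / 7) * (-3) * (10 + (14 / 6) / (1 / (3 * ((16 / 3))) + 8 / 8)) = -52.27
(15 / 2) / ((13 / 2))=15 / 13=1.15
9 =9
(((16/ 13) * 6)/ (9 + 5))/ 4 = 12/ 91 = 0.13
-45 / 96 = -15 / 32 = -0.47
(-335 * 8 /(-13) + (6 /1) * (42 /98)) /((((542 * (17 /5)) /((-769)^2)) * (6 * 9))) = 28080777085 /22638798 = 1240.38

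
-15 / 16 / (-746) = 15 / 11936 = 0.00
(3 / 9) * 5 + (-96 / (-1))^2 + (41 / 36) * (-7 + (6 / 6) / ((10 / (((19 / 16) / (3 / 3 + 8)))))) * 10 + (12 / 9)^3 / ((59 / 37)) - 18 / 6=2794478185 / 305856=9136.58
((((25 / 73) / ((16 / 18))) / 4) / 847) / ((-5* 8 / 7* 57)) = -15 / 42963712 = -0.00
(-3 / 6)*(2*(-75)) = 75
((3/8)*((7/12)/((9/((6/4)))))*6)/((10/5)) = 7/64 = 0.11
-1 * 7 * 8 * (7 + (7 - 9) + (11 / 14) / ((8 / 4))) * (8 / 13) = -185.85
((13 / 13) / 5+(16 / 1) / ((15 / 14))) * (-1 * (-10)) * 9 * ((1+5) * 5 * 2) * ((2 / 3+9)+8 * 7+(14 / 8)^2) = 11233095 / 2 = 5616547.50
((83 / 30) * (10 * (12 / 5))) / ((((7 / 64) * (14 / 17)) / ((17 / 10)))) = 1535168 / 1225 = 1253.20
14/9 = 1.56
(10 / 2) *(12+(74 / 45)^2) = 29776 / 405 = 73.52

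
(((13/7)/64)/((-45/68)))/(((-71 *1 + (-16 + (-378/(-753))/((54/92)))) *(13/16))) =0.00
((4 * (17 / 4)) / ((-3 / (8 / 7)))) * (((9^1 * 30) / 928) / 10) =-153 / 812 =-0.19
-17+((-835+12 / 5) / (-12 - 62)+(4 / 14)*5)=-11189 / 2590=-4.32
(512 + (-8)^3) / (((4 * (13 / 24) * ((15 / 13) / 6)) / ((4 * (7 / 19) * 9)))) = 0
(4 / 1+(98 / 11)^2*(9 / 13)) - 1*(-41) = 157221 / 1573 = 99.95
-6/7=-0.86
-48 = -48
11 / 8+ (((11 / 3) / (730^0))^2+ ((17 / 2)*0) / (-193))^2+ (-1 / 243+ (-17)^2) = 915865 / 1944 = 471.12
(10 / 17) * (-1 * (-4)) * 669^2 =17902440 / 17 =1053084.71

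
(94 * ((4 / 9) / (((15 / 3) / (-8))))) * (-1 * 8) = 24064 / 45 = 534.76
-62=-62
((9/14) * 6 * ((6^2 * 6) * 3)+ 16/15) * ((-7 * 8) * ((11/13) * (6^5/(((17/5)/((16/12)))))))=-79849414656/221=-361309568.58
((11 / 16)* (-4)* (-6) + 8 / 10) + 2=193 / 10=19.30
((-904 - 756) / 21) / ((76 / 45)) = -6225 / 133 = -46.80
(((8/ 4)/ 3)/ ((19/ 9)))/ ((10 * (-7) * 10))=-3/ 6650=-0.00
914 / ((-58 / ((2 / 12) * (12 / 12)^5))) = -457 / 174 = -2.63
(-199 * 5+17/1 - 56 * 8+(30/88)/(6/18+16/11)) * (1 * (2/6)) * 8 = -672982/177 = -3802.16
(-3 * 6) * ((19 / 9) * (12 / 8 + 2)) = -133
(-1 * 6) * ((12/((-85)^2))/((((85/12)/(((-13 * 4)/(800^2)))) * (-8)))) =-0.00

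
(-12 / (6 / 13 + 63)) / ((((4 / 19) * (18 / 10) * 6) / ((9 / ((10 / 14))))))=-1729 / 1650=-1.05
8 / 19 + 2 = 46 / 19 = 2.42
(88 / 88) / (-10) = -1 / 10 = -0.10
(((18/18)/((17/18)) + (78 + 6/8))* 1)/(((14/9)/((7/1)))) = 48843/136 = 359.14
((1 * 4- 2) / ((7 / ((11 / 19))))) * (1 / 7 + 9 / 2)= 715 / 931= 0.77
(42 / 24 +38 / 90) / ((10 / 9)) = 391 / 200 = 1.96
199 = 199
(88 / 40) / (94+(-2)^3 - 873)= -0.00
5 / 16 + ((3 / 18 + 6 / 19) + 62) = 57269 / 912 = 62.79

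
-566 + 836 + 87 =357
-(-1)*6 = 6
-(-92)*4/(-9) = -40.89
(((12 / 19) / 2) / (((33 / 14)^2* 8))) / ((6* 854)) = 0.00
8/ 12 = 2/ 3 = 0.67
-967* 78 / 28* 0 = 0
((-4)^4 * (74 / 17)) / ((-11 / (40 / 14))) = -378880 / 1309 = -289.44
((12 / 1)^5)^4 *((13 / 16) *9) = 28034369944772161830912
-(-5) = 5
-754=-754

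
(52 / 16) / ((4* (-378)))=-13 / 6048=-0.00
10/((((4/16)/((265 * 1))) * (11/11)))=10600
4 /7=0.57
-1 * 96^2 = -9216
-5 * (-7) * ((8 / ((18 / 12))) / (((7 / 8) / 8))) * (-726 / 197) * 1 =-1239040 / 197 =-6289.54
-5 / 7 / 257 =-5 / 1799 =-0.00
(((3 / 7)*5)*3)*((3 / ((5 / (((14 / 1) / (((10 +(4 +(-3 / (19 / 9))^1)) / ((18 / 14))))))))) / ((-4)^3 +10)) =-171 / 1673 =-0.10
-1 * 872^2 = -760384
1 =1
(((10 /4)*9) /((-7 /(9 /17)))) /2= -405 /476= -0.85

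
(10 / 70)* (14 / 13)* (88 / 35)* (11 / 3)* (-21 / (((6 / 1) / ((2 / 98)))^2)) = -0.00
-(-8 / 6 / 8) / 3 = 1 / 18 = 0.06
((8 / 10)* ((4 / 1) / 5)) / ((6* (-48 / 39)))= -13 / 150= -0.09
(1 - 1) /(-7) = 0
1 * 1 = 1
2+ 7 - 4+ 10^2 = 105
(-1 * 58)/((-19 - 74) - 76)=58/169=0.34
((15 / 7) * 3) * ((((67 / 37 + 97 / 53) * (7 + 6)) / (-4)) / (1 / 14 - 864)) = 417690 / 4743659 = 0.09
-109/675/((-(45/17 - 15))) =-1853/141750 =-0.01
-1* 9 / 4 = -2.25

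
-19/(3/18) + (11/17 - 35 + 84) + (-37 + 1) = -1706/17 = -100.35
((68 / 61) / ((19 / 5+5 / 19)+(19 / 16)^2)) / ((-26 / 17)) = -14056960 / 105557023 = -0.13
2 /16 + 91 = 729 /8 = 91.12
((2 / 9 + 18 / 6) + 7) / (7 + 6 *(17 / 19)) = 1748 / 2115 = 0.83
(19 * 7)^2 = 17689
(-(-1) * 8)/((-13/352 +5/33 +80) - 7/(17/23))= 13056/115291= 0.11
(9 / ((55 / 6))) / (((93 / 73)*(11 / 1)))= 1314 / 18755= 0.07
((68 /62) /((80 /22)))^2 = 34969 /384400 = 0.09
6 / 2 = 3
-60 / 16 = -3.75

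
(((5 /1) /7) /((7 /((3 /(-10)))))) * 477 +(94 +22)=9937 /98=101.40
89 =89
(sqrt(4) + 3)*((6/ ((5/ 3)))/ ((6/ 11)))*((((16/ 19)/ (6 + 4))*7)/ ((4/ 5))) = 462/ 19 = 24.32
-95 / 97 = -0.98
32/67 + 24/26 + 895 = 780765/871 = 896.40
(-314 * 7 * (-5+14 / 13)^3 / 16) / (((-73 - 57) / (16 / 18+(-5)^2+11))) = -1344447363 / 571220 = -2353.64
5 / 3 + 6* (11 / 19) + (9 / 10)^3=334553 / 57000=5.87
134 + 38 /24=1627 /12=135.58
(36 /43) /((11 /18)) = 1.37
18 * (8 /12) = 12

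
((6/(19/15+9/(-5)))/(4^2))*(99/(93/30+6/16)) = -20.03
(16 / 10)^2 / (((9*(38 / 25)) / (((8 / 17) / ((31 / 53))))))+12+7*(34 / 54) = 4476463 / 270351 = 16.56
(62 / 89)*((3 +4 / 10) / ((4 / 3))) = 1581 / 890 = 1.78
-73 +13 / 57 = -4148 / 57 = -72.77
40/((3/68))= 2720/3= 906.67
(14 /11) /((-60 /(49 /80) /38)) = -6517 /13200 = -0.49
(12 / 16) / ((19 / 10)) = 15 / 38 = 0.39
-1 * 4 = -4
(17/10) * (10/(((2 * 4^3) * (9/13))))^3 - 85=-32486572195/382205952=-85.00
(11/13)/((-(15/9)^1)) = -33/65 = -0.51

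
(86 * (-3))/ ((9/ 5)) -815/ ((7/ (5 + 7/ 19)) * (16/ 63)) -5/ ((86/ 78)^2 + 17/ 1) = -2604.69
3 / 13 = 0.23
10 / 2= 5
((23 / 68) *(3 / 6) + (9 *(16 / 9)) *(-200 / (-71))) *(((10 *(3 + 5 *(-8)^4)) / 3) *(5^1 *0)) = 0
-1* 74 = -74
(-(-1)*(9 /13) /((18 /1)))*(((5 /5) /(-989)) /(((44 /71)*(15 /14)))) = -497 /8485620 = -0.00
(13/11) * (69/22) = 3.71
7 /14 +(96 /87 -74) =-4199 /58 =-72.40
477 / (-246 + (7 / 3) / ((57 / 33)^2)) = -516591 / 265571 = -1.95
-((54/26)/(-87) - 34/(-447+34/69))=-607161/11614993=-0.05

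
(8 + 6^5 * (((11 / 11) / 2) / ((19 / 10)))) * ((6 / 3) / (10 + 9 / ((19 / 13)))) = 78064 / 307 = 254.28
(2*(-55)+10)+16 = -84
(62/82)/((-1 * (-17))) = 31/697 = 0.04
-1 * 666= -666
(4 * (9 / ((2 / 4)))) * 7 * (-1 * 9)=-4536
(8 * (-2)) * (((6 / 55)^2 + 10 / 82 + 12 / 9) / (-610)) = 4367224 / 113482875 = 0.04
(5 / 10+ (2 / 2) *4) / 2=9 / 4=2.25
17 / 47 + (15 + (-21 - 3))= -406 / 47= -8.64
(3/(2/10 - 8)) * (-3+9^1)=-30/13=-2.31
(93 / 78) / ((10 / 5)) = 31 / 52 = 0.60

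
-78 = -78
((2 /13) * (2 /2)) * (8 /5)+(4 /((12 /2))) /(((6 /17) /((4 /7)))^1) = 5428 /4095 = 1.33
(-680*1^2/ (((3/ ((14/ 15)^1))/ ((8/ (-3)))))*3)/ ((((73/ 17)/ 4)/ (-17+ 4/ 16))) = -17349248/ 657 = -26406.77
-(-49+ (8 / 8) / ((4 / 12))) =46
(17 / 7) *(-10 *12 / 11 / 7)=-2040 / 539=-3.78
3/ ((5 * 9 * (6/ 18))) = 1/ 5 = 0.20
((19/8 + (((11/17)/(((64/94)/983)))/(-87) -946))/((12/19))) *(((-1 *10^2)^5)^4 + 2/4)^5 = -305135575111111111111111111111111111111187395004888888888888888888888888888888896517278266666666666666666666666666666667048086135555555555555555555555555555555565091042277777777777777777777777777777777873132645/2019328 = -151107484822233491097588500000000000000000000000000000000000000000000000000000000000000000000000000000000000000000000000000000000000000000000000000000000000000000000000000000000000000000000000000000000000.00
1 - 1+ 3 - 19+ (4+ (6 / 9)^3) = -316 / 27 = -11.70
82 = 82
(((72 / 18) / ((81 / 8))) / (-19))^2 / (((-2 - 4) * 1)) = -512 / 7105563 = -0.00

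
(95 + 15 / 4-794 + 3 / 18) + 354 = -4093 / 12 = -341.08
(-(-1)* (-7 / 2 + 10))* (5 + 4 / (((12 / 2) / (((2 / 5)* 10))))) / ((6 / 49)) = 14651 / 36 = 406.97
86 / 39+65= 2621 / 39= 67.21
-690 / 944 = -345 / 472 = -0.73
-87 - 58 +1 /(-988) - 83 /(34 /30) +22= -196.24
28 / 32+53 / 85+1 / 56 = 3609 / 2380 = 1.52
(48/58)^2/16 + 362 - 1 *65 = 249813/841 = 297.04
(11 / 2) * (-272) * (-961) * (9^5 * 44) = 3735254562336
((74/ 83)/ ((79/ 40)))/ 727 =2960/ 4766939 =0.00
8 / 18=4 / 9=0.44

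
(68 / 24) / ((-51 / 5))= -5 / 18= -0.28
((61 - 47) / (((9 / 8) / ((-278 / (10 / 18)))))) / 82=-15568 / 205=-75.94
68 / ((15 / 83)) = 5644 / 15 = 376.27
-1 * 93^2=-8649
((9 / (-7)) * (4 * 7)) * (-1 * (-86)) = -3096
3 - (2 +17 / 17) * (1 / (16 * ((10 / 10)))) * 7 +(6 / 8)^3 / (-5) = 1.60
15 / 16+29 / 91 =1829 / 1456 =1.26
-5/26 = -0.19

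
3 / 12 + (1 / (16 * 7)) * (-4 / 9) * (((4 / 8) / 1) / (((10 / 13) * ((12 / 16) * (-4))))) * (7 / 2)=1093 / 4320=0.25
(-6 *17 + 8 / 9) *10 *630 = -637000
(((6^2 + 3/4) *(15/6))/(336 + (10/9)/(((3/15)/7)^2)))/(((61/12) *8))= 2835/2129632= 0.00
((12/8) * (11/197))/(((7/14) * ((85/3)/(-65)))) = -1287/3349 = -0.38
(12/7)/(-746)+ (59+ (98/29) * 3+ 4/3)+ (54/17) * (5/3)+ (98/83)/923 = 22414023190939/295838600421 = 75.76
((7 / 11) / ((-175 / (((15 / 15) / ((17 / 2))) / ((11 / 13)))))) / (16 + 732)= -13 / 19232950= -0.00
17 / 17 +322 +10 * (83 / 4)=1061 / 2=530.50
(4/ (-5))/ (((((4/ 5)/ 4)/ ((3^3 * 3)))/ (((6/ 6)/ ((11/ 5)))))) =-1620/ 11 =-147.27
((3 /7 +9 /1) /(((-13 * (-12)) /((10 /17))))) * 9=495 /1547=0.32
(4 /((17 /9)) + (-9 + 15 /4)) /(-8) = 213 /544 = 0.39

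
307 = 307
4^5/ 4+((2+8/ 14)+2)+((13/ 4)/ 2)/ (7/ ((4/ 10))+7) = 260.64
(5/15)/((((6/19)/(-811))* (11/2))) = -15409/99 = -155.65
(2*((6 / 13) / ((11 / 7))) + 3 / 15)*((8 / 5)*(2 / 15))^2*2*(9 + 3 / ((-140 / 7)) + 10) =2089856 / 1546875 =1.35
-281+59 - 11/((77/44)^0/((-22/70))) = -7649/35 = -218.54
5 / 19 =0.26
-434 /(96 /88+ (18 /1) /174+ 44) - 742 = -10835860 /14417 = -751.60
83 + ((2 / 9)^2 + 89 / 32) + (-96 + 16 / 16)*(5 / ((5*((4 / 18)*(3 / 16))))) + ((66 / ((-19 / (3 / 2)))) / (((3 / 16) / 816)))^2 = 481150904566961 / 935712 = 514208329.66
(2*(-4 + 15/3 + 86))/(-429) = -58/143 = -0.41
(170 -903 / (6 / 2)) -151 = -282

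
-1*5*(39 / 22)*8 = -780 / 11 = -70.91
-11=-11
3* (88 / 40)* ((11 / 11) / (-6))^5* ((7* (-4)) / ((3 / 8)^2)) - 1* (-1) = 4261 / 3645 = 1.17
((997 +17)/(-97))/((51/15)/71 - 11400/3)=119990/43617117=0.00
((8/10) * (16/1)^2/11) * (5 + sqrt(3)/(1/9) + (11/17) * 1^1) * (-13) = -5139.77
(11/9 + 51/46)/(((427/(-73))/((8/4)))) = -70445/88389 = -0.80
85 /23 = 3.70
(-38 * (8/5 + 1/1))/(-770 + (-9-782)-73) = 13/215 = 0.06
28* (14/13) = 392/13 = 30.15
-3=-3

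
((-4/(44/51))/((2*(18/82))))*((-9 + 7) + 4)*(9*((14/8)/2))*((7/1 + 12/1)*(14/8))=-1946721/352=-5530.46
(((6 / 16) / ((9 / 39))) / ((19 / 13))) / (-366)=-169 / 55632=-0.00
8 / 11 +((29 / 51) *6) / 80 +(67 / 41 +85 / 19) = 40076101 / 5826920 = 6.88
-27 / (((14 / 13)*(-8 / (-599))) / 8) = -210249 / 14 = -15017.79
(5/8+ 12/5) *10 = 121/4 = 30.25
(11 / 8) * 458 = 2519 / 4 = 629.75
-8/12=-2/3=-0.67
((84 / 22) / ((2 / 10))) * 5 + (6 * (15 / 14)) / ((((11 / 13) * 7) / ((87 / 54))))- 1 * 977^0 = 103707 / 1078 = 96.20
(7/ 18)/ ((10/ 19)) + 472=85093/ 180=472.74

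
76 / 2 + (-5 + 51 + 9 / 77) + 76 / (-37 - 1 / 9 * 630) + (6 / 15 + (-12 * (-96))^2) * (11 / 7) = 85913539269 / 41195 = 2085533.18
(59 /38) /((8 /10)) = 295 /152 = 1.94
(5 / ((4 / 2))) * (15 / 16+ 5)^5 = 38689046875 / 2097152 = 18448.38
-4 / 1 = -4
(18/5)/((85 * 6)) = 3/425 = 0.01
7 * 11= 77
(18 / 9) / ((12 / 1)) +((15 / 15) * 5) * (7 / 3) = 71 / 6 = 11.83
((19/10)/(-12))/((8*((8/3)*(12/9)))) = -57/10240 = -0.01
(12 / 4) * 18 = 54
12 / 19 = 0.63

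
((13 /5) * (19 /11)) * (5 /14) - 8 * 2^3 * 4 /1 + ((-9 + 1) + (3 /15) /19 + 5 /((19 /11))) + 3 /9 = -11374423 /43890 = -259.16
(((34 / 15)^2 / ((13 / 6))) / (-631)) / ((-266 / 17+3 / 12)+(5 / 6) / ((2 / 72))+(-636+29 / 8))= 314432 / 51689358825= 0.00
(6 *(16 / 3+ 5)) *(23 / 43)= 1426 / 43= 33.16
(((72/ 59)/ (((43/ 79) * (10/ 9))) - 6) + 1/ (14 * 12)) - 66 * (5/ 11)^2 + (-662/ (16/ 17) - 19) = -8673350201/ 11720940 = -739.99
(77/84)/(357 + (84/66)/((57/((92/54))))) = 62073/24177188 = 0.00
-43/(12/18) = -129/2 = -64.50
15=15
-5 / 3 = -1.67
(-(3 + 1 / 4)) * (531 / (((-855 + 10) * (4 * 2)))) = 531 / 2080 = 0.26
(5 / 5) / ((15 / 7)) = 7 / 15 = 0.47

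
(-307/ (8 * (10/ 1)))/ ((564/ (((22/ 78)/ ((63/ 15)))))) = -3377/ 7390656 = -0.00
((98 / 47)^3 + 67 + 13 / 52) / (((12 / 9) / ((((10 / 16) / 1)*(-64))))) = -475397325 / 207646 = -2289.46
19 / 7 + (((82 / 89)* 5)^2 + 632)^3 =969662563062012083395 / 3478869036727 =278729251.61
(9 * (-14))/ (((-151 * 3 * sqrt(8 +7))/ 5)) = 14 * sqrt(15)/ 151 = 0.36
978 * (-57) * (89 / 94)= -2480697 / 47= -52780.79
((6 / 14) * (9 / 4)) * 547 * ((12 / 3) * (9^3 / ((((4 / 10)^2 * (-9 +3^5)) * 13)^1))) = 3160.10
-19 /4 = -4.75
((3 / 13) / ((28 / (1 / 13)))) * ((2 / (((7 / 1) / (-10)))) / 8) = -15 / 66248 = -0.00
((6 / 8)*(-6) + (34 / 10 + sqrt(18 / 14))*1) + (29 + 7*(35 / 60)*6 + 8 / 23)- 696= -73974 / 115 + 3*sqrt(7) / 7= -642.12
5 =5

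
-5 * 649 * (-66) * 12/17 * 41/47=131879.40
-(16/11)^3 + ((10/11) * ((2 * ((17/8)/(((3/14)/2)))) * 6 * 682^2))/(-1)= -133946413616/1331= -100635923.08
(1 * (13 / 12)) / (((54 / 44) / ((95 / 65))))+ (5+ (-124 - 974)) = -176857 / 162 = -1091.71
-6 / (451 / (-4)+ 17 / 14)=56 / 1041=0.05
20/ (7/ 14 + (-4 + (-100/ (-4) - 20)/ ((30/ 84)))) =40/ 21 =1.90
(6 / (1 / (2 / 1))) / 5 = 12 / 5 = 2.40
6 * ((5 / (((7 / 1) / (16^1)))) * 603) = 289440 / 7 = 41348.57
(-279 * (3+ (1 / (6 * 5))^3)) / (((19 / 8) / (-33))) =27621341 / 2375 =11630.04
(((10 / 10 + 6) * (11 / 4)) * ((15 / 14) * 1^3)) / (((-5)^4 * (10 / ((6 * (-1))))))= -99 / 5000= -0.02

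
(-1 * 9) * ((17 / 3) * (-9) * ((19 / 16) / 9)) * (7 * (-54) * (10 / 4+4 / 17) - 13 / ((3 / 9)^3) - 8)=-84360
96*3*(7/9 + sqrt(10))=224 + 288*sqrt(10)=1134.74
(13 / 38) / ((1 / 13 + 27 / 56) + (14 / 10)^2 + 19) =118300 / 7441293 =0.02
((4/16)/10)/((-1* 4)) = -1/160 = -0.01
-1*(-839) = 839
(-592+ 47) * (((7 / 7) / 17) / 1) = -545 / 17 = -32.06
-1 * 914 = -914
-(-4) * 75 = 300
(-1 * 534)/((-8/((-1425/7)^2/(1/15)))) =8132653125/196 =41493128.19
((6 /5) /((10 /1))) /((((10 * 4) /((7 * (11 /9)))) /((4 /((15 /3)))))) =0.02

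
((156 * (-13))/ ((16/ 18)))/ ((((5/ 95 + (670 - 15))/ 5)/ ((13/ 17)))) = -5635305/ 423164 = -13.32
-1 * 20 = -20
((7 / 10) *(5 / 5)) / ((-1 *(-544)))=0.00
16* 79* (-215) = -271760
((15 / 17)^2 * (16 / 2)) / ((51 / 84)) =50400 / 4913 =10.26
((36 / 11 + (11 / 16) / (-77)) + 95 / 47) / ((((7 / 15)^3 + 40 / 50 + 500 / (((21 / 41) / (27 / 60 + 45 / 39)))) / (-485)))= -6512063293125 / 3979907674336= -1.64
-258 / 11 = -23.45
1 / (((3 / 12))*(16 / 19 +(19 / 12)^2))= 1.19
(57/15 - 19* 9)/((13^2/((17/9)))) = -14212/7605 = -1.87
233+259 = 492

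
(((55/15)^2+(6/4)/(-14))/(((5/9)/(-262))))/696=-440291/48720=-9.04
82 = 82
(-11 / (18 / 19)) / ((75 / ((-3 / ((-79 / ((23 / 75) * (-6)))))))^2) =-221122 / 21941015625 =-0.00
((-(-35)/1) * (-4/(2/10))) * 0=0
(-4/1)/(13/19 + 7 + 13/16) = -1216/2583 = -0.47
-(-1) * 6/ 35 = 6/ 35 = 0.17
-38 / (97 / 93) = -3534 / 97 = -36.43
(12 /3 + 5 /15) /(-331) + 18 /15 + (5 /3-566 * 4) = -11226592 /4965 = -2261.15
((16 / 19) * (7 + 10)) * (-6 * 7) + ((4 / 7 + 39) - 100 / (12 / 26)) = -310565 / 399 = -778.36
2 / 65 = 0.03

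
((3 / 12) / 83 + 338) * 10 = 561085 / 166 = 3380.03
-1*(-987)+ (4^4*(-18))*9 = -40485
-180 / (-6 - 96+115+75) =-45 / 22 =-2.05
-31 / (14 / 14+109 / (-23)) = 713 / 86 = 8.29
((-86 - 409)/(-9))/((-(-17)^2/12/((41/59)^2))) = -1109460/1006009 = -1.10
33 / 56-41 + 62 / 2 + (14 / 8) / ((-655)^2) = -226096077 / 24025400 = -9.41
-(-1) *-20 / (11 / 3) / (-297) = 20 / 1089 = 0.02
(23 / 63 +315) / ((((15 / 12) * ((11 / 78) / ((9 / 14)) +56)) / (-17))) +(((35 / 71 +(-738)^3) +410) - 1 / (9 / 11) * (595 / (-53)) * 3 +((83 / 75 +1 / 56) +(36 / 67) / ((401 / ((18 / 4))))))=-1122647009633096802674227 / 2793023213250200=-401946895.50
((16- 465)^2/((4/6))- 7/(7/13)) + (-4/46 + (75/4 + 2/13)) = 361679151/1196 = 302407.32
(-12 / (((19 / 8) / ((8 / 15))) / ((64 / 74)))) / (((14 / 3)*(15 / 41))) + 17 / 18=-931423 / 2214450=-0.42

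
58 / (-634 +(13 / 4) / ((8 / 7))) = -1856 / 20197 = -0.09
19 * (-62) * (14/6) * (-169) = 1393574/3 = 464524.67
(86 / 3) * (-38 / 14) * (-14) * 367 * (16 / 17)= 19189696 / 51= 376268.55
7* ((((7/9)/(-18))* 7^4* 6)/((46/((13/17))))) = -1529437/21114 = -72.44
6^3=216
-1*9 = -9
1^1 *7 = 7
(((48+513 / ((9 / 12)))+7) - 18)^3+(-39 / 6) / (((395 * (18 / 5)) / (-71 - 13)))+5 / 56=4974416757473 / 13272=374805361.47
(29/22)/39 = 29/858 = 0.03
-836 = -836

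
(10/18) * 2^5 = 160/9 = 17.78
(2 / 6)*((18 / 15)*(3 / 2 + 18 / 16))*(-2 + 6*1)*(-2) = -42 / 5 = -8.40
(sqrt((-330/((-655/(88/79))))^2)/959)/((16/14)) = 726/1417813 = 0.00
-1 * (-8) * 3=24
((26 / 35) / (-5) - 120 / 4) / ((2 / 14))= -5276 / 25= -211.04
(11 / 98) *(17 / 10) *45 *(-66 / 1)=-55539 / 98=-566.72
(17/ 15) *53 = 901/ 15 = 60.07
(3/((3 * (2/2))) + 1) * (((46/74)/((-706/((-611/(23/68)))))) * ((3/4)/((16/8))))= 31161/26122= 1.19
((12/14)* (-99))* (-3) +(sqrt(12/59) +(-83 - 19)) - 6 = 2* sqrt(177)/59 +1026/7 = 147.02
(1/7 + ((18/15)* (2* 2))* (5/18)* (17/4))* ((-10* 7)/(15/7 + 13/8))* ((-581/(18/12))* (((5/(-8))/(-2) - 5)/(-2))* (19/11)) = 1178413250/6963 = 169239.30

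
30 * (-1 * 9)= -270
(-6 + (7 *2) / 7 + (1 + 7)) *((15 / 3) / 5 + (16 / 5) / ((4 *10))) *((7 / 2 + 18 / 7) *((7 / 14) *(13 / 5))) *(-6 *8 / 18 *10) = -31824 / 35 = -909.26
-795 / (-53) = 15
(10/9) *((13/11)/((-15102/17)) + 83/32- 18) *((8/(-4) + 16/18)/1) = 1023815225/53823528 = 19.02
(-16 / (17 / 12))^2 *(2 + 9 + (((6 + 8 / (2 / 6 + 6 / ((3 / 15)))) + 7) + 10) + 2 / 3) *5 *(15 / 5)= 1757675520 / 26299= 66834.31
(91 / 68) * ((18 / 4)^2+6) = 9555 / 272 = 35.13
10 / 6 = 5 / 3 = 1.67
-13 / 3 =-4.33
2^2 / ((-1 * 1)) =-4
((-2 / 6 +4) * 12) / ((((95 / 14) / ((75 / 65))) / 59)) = 109032 / 247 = 441.43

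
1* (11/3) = 11/3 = 3.67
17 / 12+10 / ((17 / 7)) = 1129 / 204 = 5.53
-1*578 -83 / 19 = -11065 / 19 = -582.37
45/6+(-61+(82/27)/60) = -21647/405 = -53.45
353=353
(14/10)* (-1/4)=-7/20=-0.35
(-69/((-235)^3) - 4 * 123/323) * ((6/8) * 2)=-19155276639/8383707250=-2.28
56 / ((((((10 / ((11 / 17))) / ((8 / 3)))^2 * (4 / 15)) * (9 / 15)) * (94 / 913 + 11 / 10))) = 35351360 / 4080969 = 8.66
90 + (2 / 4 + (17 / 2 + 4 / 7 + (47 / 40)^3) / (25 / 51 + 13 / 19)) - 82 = 8975751409 / 509824000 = 17.61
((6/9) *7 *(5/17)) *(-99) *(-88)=203280/17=11957.65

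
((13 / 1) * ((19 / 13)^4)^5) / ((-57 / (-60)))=39568393113206271782479580 / 1461920290375446110677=27066.04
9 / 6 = 3 / 2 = 1.50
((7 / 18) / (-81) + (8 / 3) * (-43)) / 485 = -167191 / 707130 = -0.24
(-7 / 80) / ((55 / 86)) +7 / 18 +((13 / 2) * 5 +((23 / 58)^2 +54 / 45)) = 567981641 / 16651800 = 34.11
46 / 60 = 23 / 30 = 0.77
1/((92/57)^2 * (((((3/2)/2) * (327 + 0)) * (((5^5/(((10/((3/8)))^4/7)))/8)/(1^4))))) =0.29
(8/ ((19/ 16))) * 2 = 256/ 19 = 13.47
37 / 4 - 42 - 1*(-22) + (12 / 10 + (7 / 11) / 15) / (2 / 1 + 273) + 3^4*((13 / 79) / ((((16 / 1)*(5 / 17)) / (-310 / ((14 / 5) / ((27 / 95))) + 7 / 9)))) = -74502254699 / 762808200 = -97.67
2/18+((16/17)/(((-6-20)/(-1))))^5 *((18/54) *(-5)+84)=40554403553/364972821993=0.11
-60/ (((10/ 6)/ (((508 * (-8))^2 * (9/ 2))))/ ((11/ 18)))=-1635093504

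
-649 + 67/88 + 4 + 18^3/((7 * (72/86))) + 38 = 388.90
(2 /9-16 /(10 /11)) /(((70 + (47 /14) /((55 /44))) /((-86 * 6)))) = 117691 /954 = 123.37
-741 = -741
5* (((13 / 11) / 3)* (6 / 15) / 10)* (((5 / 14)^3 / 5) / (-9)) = -65 / 814968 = -0.00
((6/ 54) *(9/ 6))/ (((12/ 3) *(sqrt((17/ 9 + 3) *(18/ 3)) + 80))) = 5/ 9556 - sqrt(66)/ 229344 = 0.00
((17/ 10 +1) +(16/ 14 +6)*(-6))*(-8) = 11244/ 35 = 321.26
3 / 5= 0.60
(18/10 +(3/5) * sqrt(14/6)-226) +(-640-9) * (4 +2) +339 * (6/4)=-36097/10 +sqrt(21)/5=-3608.78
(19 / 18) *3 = 19 / 6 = 3.17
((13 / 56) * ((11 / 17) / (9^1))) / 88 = 13 / 68544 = 0.00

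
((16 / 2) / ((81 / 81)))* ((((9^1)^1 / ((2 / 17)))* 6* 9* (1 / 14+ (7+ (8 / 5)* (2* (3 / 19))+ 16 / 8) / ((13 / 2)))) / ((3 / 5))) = 146066652 / 1729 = 84480.42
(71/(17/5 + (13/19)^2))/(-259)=-128155/1808338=-0.07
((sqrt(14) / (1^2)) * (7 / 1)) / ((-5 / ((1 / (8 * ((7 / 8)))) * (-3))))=3 * sqrt(14) / 5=2.24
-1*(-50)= 50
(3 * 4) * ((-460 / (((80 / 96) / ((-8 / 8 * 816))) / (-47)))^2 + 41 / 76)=102185443891150971 / 19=5378181257428998.47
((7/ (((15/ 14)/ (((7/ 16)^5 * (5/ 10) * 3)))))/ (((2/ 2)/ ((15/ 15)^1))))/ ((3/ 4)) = 823543/ 3932160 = 0.21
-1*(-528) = 528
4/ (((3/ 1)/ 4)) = 16/ 3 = 5.33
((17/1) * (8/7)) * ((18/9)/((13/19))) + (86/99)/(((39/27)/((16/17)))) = 976048/17017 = 57.36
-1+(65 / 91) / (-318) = -2231 / 2226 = -1.00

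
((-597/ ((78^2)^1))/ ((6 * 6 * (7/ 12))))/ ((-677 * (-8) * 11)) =-199/ 2537222688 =-0.00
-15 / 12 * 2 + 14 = 11.50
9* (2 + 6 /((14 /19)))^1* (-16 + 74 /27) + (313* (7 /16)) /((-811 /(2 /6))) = -109946435 /90832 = -1210.44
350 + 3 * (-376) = -778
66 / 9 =22 / 3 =7.33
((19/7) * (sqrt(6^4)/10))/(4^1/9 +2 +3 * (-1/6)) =6156/1225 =5.03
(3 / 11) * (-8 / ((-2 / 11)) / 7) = 12 / 7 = 1.71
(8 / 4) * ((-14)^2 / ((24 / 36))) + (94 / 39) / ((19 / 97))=444826 / 741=600.30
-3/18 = -1/6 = -0.17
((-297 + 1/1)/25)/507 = -296/12675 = -0.02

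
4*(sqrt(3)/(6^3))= sqrt(3)/54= 0.03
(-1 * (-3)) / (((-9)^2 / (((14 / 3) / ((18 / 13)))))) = 91 / 729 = 0.12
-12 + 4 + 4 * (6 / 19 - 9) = -812 / 19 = -42.74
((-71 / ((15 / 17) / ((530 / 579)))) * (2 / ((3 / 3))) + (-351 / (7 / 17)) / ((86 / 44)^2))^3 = -577678874813112987204009684992 / 11363295717284715125271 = -50837264.93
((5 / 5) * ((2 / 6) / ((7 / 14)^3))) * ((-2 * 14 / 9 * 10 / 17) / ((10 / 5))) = -1120 / 459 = -2.44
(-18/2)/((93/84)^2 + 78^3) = -7056/372049729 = -0.00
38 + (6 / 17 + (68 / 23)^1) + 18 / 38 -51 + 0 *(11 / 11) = -68472 / 7429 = -9.22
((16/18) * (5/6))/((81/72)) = 0.66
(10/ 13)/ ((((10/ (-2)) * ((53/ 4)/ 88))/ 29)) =-20416/ 689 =-29.63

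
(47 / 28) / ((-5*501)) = -47 / 70140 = -0.00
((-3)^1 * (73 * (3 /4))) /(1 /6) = -1971 /2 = -985.50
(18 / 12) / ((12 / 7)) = 7 / 8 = 0.88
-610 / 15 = -122 / 3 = -40.67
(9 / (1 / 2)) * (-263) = -4734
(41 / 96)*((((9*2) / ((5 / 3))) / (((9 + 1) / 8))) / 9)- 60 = -5959 / 100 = -59.59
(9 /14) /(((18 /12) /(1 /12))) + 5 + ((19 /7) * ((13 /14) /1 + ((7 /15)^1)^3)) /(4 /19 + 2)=6.30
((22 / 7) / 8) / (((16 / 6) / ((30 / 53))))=495 / 5936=0.08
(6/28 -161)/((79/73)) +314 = 182961/1106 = 165.43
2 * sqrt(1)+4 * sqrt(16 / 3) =2+16 * sqrt(3) / 3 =11.24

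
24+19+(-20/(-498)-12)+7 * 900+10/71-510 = 102912659/17679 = 5821.18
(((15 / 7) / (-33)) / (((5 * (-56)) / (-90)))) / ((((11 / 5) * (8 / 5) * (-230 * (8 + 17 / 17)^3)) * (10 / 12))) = 5 / 117821088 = 0.00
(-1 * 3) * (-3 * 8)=72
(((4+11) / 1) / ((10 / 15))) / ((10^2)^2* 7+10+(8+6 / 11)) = 495 / 1540408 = 0.00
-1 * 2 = -2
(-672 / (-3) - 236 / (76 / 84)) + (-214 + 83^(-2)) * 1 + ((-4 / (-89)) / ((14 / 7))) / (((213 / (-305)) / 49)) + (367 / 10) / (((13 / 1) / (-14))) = -47085694360028 / 161284544655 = -291.94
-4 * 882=-3528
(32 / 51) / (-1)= -32 / 51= -0.63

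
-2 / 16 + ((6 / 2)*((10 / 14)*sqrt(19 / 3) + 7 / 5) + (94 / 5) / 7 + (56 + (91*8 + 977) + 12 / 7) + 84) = 5*sqrt(57) / 7 + 74139 / 40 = 1858.87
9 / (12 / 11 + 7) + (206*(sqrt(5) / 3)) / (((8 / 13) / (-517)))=99 / 89-692263*sqrt(5) / 12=-128994.48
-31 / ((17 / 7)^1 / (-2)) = 434 / 17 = 25.53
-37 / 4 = -9.25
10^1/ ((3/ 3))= 10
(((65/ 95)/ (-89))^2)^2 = 0.00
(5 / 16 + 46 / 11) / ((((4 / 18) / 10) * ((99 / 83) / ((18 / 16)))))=2954385 / 15488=190.75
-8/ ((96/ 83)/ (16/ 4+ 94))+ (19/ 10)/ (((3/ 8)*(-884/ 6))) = -4494263/ 6630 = -677.87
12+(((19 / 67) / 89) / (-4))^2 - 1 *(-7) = 10809440537 / 568917904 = 19.00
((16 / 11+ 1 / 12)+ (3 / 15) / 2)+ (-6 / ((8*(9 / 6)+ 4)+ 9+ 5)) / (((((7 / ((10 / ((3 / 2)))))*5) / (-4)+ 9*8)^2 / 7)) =460845499 / 281415420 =1.64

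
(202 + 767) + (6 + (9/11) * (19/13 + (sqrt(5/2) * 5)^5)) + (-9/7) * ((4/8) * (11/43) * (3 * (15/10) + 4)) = 167832915/172172 + 703125 * sqrt(10)/88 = 26241.58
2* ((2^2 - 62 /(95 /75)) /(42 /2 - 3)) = -854 /171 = -4.99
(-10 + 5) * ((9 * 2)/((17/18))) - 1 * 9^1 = -1773/17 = -104.29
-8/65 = -0.12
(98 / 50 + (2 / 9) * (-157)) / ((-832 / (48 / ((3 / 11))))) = 81499 / 11700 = 6.97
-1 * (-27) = 27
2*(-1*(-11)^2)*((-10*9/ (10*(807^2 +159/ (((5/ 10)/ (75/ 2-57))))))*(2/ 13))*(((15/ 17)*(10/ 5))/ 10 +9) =726/ 152303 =0.00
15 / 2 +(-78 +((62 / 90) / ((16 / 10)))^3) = -26284193 / 373248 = -70.42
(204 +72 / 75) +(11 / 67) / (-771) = 264690193 / 1291425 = 204.96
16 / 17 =0.94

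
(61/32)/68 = 61/2176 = 0.03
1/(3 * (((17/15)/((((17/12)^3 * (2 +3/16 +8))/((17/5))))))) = 69275/27648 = 2.51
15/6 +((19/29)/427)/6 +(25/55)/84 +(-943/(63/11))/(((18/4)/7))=-11192916961/44133012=-253.62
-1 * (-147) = 147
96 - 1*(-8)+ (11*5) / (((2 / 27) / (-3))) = -4247 / 2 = -2123.50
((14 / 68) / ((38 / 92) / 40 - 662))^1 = -6440 / 20707037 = -0.00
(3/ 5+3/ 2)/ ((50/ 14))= 147/ 250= 0.59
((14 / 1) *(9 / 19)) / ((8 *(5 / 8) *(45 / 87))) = 1218 / 475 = 2.56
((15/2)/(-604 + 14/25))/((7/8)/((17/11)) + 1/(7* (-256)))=-0.02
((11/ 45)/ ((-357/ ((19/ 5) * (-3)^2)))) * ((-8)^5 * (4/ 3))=27394048/ 26775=1023.12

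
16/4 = 4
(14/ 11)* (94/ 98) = 94/ 77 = 1.22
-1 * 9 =-9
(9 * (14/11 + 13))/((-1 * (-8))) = 1413/88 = 16.06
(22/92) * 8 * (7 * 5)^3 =1886500/23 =82021.74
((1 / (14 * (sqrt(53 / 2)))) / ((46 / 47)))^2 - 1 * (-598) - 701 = -1132019703 / 10990504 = -103.00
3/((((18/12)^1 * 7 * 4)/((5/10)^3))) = 1/112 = 0.01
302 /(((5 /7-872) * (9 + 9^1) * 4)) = -1057 /219564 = -0.00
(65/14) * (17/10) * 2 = 221/14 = 15.79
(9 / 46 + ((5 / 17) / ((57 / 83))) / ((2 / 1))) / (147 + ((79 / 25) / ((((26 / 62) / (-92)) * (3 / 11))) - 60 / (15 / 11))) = -2968225 / 17665887127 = -0.00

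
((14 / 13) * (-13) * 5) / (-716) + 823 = 294669 / 358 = 823.10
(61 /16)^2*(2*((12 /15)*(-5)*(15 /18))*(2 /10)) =-3721 /192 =-19.38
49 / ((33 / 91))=4459 / 33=135.12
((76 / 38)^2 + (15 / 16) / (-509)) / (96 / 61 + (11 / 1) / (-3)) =-5958663 / 3119152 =-1.91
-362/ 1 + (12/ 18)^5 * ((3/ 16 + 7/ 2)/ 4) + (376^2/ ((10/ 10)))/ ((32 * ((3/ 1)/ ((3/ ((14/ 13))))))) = 12725351/ 3402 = 3740.55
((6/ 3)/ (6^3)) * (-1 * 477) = -53/ 12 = -4.42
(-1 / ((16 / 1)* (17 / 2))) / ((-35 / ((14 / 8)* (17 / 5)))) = 1 / 800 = 0.00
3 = 3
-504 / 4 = -126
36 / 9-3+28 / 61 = 89 / 61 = 1.46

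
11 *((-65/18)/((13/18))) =-55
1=1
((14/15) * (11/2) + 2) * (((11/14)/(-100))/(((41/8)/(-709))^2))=-4733244296/4412625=-1072.66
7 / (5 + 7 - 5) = 1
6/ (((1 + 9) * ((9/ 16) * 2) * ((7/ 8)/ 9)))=192/ 35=5.49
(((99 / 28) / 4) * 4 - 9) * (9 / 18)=-153 / 56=-2.73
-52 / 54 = -26 / 27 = -0.96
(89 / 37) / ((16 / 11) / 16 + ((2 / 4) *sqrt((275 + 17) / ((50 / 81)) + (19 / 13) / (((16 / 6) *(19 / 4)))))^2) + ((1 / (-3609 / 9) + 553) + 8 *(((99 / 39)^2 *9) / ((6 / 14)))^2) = 210964956669891004920 / 1434706205512177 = 147044.01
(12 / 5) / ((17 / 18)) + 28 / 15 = 1124 / 255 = 4.41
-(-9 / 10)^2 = -81 / 100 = -0.81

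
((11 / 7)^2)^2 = 14641 / 2401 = 6.10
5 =5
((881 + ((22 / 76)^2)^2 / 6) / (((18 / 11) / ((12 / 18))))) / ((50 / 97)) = 11760520453979 / 16889601600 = 696.32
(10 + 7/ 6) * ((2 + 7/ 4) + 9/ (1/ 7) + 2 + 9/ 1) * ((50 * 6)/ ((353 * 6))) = 520925/ 4236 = 122.98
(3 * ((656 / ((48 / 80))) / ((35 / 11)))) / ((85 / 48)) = 346368 / 595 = 582.13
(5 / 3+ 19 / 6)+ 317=1931 / 6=321.83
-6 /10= -3 /5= -0.60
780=780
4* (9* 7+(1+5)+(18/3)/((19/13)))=5556/19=292.42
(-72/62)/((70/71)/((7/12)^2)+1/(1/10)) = -8946/99355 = -0.09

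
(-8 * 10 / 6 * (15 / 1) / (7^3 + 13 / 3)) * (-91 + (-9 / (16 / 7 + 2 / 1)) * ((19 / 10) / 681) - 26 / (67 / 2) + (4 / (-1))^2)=345770433 / 7923889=43.64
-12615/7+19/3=-37712/21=-1795.81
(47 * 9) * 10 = 4230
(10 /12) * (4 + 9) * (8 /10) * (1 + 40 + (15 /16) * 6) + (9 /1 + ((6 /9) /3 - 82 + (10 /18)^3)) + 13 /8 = 1942651 /5832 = 333.10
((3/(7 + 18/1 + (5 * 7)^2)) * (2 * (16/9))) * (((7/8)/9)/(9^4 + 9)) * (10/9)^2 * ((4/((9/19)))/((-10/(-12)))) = 4256/2694110625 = 0.00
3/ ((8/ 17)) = 51/ 8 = 6.38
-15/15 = -1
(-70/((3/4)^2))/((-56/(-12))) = -80/3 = -26.67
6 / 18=1 / 3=0.33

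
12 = 12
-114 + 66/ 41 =-4608/ 41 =-112.39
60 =60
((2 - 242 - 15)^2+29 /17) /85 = 1105454 /1445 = 765.02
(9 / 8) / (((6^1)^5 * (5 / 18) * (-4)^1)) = -1 / 7680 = -0.00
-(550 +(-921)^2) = -848791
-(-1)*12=12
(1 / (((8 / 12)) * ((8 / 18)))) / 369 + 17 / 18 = 2815 / 2952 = 0.95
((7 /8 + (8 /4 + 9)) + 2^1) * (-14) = -777 /4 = -194.25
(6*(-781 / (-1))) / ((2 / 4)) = 9372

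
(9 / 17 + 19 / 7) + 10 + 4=2052 / 119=17.24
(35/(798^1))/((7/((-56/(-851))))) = 20/48507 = 0.00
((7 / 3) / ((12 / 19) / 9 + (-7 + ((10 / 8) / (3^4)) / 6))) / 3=-28728 / 255865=-0.11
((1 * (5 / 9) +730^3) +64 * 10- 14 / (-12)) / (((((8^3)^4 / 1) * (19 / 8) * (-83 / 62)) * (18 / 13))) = -148522840687 / 115500260524032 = -0.00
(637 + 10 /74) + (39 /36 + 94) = 325105 /444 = 732.22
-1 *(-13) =13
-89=-89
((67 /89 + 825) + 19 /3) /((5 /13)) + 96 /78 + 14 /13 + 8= 37725113 /17355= 2173.73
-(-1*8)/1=8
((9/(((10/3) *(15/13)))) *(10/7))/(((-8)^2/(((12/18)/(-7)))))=-39/7840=-0.00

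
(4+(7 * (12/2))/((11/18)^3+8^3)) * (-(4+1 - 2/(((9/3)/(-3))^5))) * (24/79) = -2048626272/235997885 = -8.68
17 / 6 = 2.83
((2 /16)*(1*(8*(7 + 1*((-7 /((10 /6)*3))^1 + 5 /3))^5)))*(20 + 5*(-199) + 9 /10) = -49959119815603 /2531250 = -19736936.22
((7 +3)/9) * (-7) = -70/9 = -7.78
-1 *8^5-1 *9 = -32777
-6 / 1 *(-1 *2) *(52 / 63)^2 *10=81.75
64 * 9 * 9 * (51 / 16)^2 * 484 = 25492401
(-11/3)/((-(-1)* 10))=-11/30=-0.37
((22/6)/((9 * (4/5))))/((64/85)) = 4675/6912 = 0.68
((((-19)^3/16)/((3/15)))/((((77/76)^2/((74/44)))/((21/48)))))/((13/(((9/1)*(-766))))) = 1578995951805/1937936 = 814782.30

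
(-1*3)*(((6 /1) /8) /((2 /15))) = -135 /8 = -16.88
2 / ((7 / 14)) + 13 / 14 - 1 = 55 / 14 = 3.93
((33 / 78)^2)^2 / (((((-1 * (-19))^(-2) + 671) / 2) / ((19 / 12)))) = 100422619 / 664165262592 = 0.00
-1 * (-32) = 32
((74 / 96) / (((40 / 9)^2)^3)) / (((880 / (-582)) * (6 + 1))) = -0.00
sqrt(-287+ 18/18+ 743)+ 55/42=22.69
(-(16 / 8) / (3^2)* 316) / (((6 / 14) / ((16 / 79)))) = -896 / 27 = -33.19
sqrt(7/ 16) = sqrt(7)/ 4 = 0.66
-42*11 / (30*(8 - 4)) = -77 / 20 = -3.85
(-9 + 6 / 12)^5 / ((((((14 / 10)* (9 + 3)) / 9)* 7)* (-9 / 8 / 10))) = 35496425 / 1176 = 30184.03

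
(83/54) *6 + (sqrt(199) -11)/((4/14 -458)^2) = 49 *sqrt(199)/10265616 + 94671253/10265616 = 9.22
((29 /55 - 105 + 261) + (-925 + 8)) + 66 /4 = -81837 /110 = -743.97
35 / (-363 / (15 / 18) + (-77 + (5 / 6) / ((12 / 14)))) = -6300 / 92093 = -0.07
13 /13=1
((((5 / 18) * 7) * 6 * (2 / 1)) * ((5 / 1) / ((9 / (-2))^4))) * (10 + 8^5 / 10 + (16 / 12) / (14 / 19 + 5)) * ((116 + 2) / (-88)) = -88783402960 / 70799751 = -1254.01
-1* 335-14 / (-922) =-154428 / 461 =-334.98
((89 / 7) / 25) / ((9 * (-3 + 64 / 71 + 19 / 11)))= -69509 / 456750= -0.15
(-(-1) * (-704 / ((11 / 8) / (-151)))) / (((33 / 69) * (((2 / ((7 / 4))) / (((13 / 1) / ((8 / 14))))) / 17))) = 601745872 / 11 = 54704170.18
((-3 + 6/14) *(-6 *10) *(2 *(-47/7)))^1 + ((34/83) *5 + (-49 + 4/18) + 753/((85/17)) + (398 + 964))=-110900926/183015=-605.97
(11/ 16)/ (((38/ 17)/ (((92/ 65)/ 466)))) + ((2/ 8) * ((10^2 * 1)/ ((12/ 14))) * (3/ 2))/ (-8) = -50348523/ 9208160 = -5.47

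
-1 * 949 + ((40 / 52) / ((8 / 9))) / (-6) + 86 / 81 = -7986647 / 8424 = -948.08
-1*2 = -2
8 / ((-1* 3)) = -8 / 3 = -2.67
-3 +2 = -1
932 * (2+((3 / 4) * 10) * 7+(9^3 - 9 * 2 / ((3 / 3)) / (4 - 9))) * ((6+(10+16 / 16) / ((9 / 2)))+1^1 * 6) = 95365036 / 9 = 10596115.11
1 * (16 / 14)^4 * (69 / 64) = 4416 / 2401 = 1.84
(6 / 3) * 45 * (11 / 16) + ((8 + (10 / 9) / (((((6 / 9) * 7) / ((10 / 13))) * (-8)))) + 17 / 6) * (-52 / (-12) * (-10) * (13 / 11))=-908755 / 1848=-491.75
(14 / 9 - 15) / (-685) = 121 / 6165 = 0.02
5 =5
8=8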